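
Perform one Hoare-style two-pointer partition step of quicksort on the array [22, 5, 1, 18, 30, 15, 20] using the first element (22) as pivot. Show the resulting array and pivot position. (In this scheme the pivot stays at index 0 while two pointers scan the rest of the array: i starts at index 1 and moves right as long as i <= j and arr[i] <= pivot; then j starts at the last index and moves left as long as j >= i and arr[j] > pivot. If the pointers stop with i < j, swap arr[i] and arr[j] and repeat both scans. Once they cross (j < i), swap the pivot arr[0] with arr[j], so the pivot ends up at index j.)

Hoare-style two-pointer partition with pivot = 22:

Initial array: [22, 5, 1, 18, 30, 15, 20]

Pointers start at i = 1, j = 6.
i stops at index 4 (arr[4]=30 > 22), j stops at index 6 (arr[6]=20 <= 22): swap arr[4] and arr[6], array becomes [22, 5, 1, 18, 20, 15, 30]
i ends at 6, j ends at 5: the pointers have crossed (j < i), so scanning stops.

Swap pivot arr[0] with arr[5] to place pivot at position 5: [15, 5, 1, 18, 20, 22, 30]
Pivot position: 5

After partitioning with pivot 22, the array becomes [15, 5, 1, 18, 20, 22, 30]. The pivot is placed at index 5. All elements to the left of the pivot are <= 22, and all elements to the right are > 22.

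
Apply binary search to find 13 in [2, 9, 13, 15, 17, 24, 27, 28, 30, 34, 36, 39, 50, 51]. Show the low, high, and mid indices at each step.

Binary search for 13 in [2, 9, 13, 15, 17, 24, 27, 28, 30, 34, 36, 39, 50, 51]:

lo=0, hi=13, mid=6, arr[mid]=27 -> 27 > 13, search left half
lo=0, hi=5, mid=2, arr[mid]=13 -> Found target at index 2!

Binary search finds 13 at index 2 after 2 comparisons. The search repeatedly halves the search space by comparing with the middle element.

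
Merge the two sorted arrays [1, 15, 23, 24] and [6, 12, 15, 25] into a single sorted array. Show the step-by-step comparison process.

Merging process:

Compare 1 vs 6: take 1 from left. Merged: [1]
Compare 15 vs 6: take 6 from right. Merged: [1, 6]
Compare 15 vs 12: take 12 from right. Merged: [1, 6, 12]
Compare 15 vs 15: take 15 from left. Merged: [1, 6, 12, 15]
Compare 23 vs 15: take 15 from right. Merged: [1, 6, 12, 15, 15]
Compare 23 vs 25: take 23 from left. Merged: [1, 6, 12, 15, 15, 23]
Compare 24 vs 25: take 24 from left. Merged: [1, 6, 12, 15, 15, 23, 24]
Append remaining from right: [25]. Merged: [1, 6, 12, 15, 15, 23, 24, 25]

Final merged array: [1, 6, 12, 15, 15, 23, 24, 25]
Total comparisons: 7

The merged array is [1, 6, 12, 15, 15, 23, 24, 25], requiring 7 comparisons. The merge step runs in O(n) time where n is the total number of elements.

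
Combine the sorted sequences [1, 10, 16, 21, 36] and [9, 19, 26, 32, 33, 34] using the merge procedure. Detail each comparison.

Merging process:

Compare 1 vs 9: take 1 from left. Merged: [1]
Compare 10 vs 9: take 9 from right. Merged: [1, 9]
Compare 10 vs 19: take 10 from left. Merged: [1, 9, 10]
Compare 16 vs 19: take 16 from left. Merged: [1, 9, 10, 16]
Compare 21 vs 19: take 19 from right. Merged: [1, 9, 10, 16, 19]
Compare 21 vs 26: take 21 from left. Merged: [1, 9, 10, 16, 19, 21]
Compare 36 vs 26: take 26 from right. Merged: [1, 9, 10, 16, 19, 21, 26]
Compare 36 vs 32: take 32 from right. Merged: [1, 9, 10, 16, 19, 21, 26, 32]
Compare 36 vs 33: take 33 from right. Merged: [1, 9, 10, 16, 19, 21, 26, 32, 33]
Compare 36 vs 34: take 34 from right. Merged: [1, 9, 10, 16, 19, 21, 26, 32, 33, 34]
Append remaining from left: [36]. Merged: [1, 9, 10, 16, 19, 21, 26, 32, 33, 34, 36]

Final merged array: [1, 9, 10, 16, 19, 21, 26, 32, 33, 34, 36]
Total comparisons: 10

The merged array is [1, 9, 10, 16, 19, 21, 26, 32, 33, 34, 36], requiring 10 comparisons. The merge step runs in O(n) time where n is the total number of elements.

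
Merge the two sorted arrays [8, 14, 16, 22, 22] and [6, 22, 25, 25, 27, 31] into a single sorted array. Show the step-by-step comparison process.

Merging process:

Compare 8 vs 6: take 6 from right. Merged: [6]
Compare 8 vs 22: take 8 from left. Merged: [6, 8]
Compare 14 vs 22: take 14 from left. Merged: [6, 8, 14]
Compare 16 vs 22: take 16 from left. Merged: [6, 8, 14, 16]
Compare 22 vs 22: take 22 from left. Merged: [6, 8, 14, 16, 22]
Compare 22 vs 22: take 22 from left. Merged: [6, 8, 14, 16, 22, 22]
Append remaining from right: [22, 25, 25, 27, 31]. Merged: [6, 8, 14, 16, 22, 22, 22, 25, 25, 27, 31]

Final merged array: [6, 8, 14, 16, 22, 22, 22, 25, 25, 27, 31]
Total comparisons: 6

The merged array is [6, 8, 14, 16, 22, 22, 22, 25, 25, 27, 31], requiring 6 comparisons. The merge step runs in O(n) time where n is the total number of elements.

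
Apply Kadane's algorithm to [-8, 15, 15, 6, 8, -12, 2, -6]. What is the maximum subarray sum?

Using Kadane's algorithm on [-8, 15, 15, 6, 8, -12, 2, -6]:

Scanning through the array:
Position 1 (value 15): max_ending_here = 15, max_so_far = 15
Position 2 (value 15): max_ending_here = 30, max_so_far = 30
Position 3 (value 6): max_ending_here = 36, max_so_far = 36
Position 4 (value 8): max_ending_here = 44, max_so_far = 44
Position 5 (value -12): max_ending_here = 32, max_so_far = 44
Position 6 (value 2): max_ending_here = 34, max_so_far = 44
Position 7 (value -6): max_ending_here = 28, max_so_far = 44

Maximum subarray: [15, 15, 6, 8]
Maximum sum: 44

The maximum subarray is [15, 15, 6, 8] with sum 44. This subarray runs from index 1 to index 4.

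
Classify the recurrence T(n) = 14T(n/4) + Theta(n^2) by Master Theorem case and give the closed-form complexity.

Master Theorem for T(n) = 14T(n/4) + O(n^2):

a = 14, b = 4, c = 2
log_b(a) = log_4(14) = 1.9037

Case 3: c = 2 > log_4(14) = 1.9037
T(n) = O(n^2) = O(n^2)

For T(n) = 14T(n/4) + O(n^2): log_4(14) = 1.9037. This is Case 3 of the Master Theorem (c > log_b(a), work dominated by root), giving O(n^2).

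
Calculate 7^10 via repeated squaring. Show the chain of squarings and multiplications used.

Computing 7^10 by squaring (build up from 7^1; each line after the first costs one multiplication):

7^1 = 7
7^2 = (7^1)^2 = 7^2 = 49
7^4 = (7^2)^2 = 49^2 = 2401
7^5 = 7 * 7^4 = 7 * 2401 = 16807
7^10 = (7^5)^2 = 16807^2 = 282475249

Result: 282475249
Multiplications needed: 4 (4 lines after 7^1)

7^10 = 282475249. Using exponentiation by squaring, this requires 4 multiplications. The key idea: if the exponent is even, square the half-power; if odd, multiply by the base once.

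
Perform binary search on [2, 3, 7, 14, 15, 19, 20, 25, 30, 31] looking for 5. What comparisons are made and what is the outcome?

Binary search for 5 in [2, 3, 7, 14, 15, 19, 20, 25, 30, 31]:

lo=0, hi=9, mid=4, arr[mid]=15 -> 15 > 5, search left half
lo=0, hi=3, mid=1, arr[mid]=3 -> 3 < 5, search right half
lo=2, hi=3, mid=2, arr[mid]=7 -> 7 > 5, search left half
lo=2 > hi=1, target 5 not found

Binary search determines that 5 is not in the array after 3 comparisons. The search space was exhausted without finding the target.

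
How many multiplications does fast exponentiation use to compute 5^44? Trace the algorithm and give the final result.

Computing 5^44 by squaring (build up from 5^1; each line after the first costs one multiplication):

5^1 = 5
5^2 = (5^1)^2 = 5^2 = 25
5^4 = (5^2)^2 = 25^2 = 625
5^5 = 5 * 5^4 = 5 * 625 = 3125
5^10 = (5^5)^2 = 3125^2 = 9765625
5^11 = 5 * 5^10 = 5 * 9765625 = 48828125
5^22 = (5^11)^2 = 48828125^2 = 2384185791015625
5^44 = (5^22)^2 = 2384185791015625^2 = 5684341886080801486968994140625

Result: 5684341886080801486968994140625
Multiplications needed: 7 (7 lines after 5^1)

5^44 = 5684341886080801486968994140625. Using exponentiation by squaring, this requires 7 multiplications. The key idea: if the exponent is even, square the half-power; if odd, multiply by the base once.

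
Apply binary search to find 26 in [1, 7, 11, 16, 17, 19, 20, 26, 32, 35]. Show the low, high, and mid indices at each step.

Binary search for 26 in [1, 7, 11, 16, 17, 19, 20, 26, 32, 35]:

lo=0, hi=9, mid=4, arr[mid]=17 -> 17 < 26, search right half
lo=5, hi=9, mid=7, arr[mid]=26 -> Found target at index 7!

Binary search finds 26 at index 7 after 2 comparisons. The search repeatedly halves the search space by comparing with the middle element.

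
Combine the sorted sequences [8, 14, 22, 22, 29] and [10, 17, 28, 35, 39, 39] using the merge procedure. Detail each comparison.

Merging process:

Compare 8 vs 10: take 8 from left. Merged: [8]
Compare 14 vs 10: take 10 from right. Merged: [8, 10]
Compare 14 vs 17: take 14 from left. Merged: [8, 10, 14]
Compare 22 vs 17: take 17 from right. Merged: [8, 10, 14, 17]
Compare 22 vs 28: take 22 from left. Merged: [8, 10, 14, 17, 22]
Compare 22 vs 28: take 22 from left. Merged: [8, 10, 14, 17, 22, 22]
Compare 29 vs 28: take 28 from right. Merged: [8, 10, 14, 17, 22, 22, 28]
Compare 29 vs 35: take 29 from left. Merged: [8, 10, 14, 17, 22, 22, 28, 29]
Append remaining from right: [35, 39, 39]. Merged: [8, 10, 14, 17, 22, 22, 28, 29, 35, 39, 39]

Final merged array: [8, 10, 14, 17, 22, 22, 28, 29, 35, 39, 39]
Total comparisons: 8

The merged array is [8, 10, 14, 17, 22, 22, 28, 29, 35, 39, 39], requiring 8 comparisons. The merge step runs in O(n) time where n is the total number of elements.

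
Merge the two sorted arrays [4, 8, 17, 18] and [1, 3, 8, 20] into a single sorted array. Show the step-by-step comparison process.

Merging process:

Compare 4 vs 1: take 1 from right. Merged: [1]
Compare 4 vs 3: take 3 from right. Merged: [1, 3]
Compare 4 vs 8: take 4 from left. Merged: [1, 3, 4]
Compare 8 vs 8: take 8 from left. Merged: [1, 3, 4, 8]
Compare 17 vs 8: take 8 from right. Merged: [1, 3, 4, 8, 8]
Compare 17 vs 20: take 17 from left. Merged: [1, 3, 4, 8, 8, 17]
Compare 18 vs 20: take 18 from left. Merged: [1, 3, 4, 8, 8, 17, 18]
Append remaining from right: [20]. Merged: [1, 3, 4, 8, 8, 17, 18, 20]

Final merged array: [1, 3, 4, 8, 8, 17, 18, 20]
Total comparisons: 7

The merged array is [1, 3, 4, 8, 8, 17, 18, 20], requiring 7 comparisons. The merge step runs in O(n) time where n is the total number of elements.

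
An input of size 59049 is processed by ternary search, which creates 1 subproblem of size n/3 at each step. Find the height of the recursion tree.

For divide and conquer with division factor 3:

Problem sizes at each level:
Level 0: 59049
Level 1: 19683
Level 2: 6561
Level 3: 2187
Level 4: 729
Level 5: 243
Level 6: 81
Level 7: 27
Level 8: 9
Level 9: 3
Level 10: 1

The root is level 0 and the size-1 base case is level 10 (the tree spans levels 0 through 10, i.e. 11 levels counting the root), so the depth is the number of divisions: log_3(59049) = 10

The recursion tree depth is log_3(59049) = 10. At each level, the problem size is divided by 3, so it takes 10 divisions to reduce to a base case of size 1. The algorithm makes 1 recursive call at each level.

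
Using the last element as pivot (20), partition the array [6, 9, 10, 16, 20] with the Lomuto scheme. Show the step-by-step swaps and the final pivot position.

Lomuto partition with pivot = 20:

Initial array: [6, 9, 10, 16, 20]

arr[0]=6 <= 20: swap with position 0, array becomes [6, 9, 10, 16, 20]
arr[1]=9 <= 20: swap with position 1, array becomes [6, 9, 10, 16, 20]
arr[2]=10 <= 20: swap with position 2, array becomes [6, 9, 10, 16, 20]
arr[3]=16 <= 20: swap with position 3, array becomes [6, 9, 10, 16, 20]

Place pivot at position 4: [6, 9, 10, 16, 20]
Pivot position: 4

After partitioning with pivot 20, the array becomes [6, 9, 10, 16, 20]. The pivot is placed at index 4. All elements to the left of the pivot are <= 20, and all elements to the right are > 20.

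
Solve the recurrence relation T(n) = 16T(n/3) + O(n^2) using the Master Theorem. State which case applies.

Master Theorem for T(n) = 16T(n/3) + O(n^2):

a = 16, b = 3, c = 2
log_b(a) = log_3(16) = 2.5237

Case 1: c = 2 < log_3(16) = 2.5237
T(n) = O(n^(log_3 16))

For T(n) = 16T(n/3) + O(n^2): log_3(16) = 2.5237. This is Case 1 of the Master Theorem (c < log_b(a), work dominated by leaves), giving O(n^(log_3 16)).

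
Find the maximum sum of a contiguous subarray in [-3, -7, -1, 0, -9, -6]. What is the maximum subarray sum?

Using Kadane's algorithm on [-3, -7, -1, 0, -9, -6]:

Scanning through the array:
Position 1 (value -7): max_ending_here = -7, max_so_far = -3
Position 2 (value -1): max_ending_here = -1, max_so_far = -1
Position 3 (value 0): max_ending_here = 0, max_so_far = 0
Position 4 (value -9): max_ending_here = -9, max_so_far = 0
Position 5 (value -6): max_ending_here = -6, max_so_far = 0

Maximum subarray: [0]
Maximum sum: 0

The maximum subarray is [0] with sum 0. This subarray runs from index 3 to index 3.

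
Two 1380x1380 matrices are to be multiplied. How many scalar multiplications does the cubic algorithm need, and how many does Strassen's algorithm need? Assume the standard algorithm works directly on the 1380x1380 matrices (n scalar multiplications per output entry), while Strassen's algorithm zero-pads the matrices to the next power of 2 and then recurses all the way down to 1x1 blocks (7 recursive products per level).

Matrix multiplication for 1380x1380 matrices:

Strassen's algorithm requires power-of-2 dimensions. Pad 1380x1380 to 2048x2048 (next power of 2).

Standard algorithm: 1380^3 = 2628072000 multiplications
Strassen's algorithm: 7^(log2(2048)) = 7^11 = 1977326743 multiplications
Savings: 2628072000 - 1977326743 = 650745257 multiplications

Standard: 2628072000 multiplications (1380^3). Strassen: 1977326743 multiplications (7^11, after padding to 2048x2048). Strassen reduces 8 recursive multiplications to 7 at each level.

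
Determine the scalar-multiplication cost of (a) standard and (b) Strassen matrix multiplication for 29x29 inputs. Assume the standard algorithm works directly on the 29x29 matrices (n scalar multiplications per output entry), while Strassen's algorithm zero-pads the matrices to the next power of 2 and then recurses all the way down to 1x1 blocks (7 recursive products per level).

Matrix multiplication for 29x29 matrices:

Strassen's algorithm requires power-of-2 dimensions. Pad 29x29 to 32x32 (next power of 2).

Standard algorithm: 29^3 = 24389 multiplications
Strassen's algorithm: 7^(log2(32)) = 7^5 = 16807 multiplications
Savings: 24389 - 16807 = 7582 multiplications

Standard: 24389 multiplications (29^3). Strassen: 16807 multiplications (7^5, after padding to 32x32). Strassen reduces 8 recursive multiplications to 7 at each level.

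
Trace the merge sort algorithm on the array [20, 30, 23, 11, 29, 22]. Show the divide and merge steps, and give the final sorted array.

Merge sort trace:

Split: [20, 30, 23, 11, 29, 22] -> [20, 30, 23] and [11, 29, 22]
  Split: [20, 30, 23] -> [20] and [30, 23]
    Split: [30, 23] -> [30] and [23]
    Merge: [30] + [23] -> [23, 30]
  Merge: [20] + [23, 30] -> [20, 23, 30]
  Split: [11, 29, 22] -> [11] and [29, 22]
    Split: [29, 22] -> [29] and [22]
    Merge: [29] + [22] -> [22, 29]
  Merge: [11] + [22, 29] -> [11, 22, 29]
Merge: [20, 23, 30] + [11, 22, 29] -> [11, 20, 22, 23, 29, 30]

Final sorted array: [11, 20, 22, 23, 29, 30]

The merge sort proceeds by recursively splitting the array and merging sorted halves.
After all merges, the sorted array is [11, 20, 22, 23, 29, 30].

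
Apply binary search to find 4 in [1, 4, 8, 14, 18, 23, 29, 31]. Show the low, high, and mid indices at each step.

Binary search for 4 in [1, 4, 8, 14, 18, 23, 29, 31]:

lo=0, hi=7, mid=3, arr[mid]=14 -> 14 > 4, search left half
lo=0, hi=2, mid=1, arr[mid]=4 -> Found target at index 1!

Binary search finds 4 at index 1 after 2 comparisons. The search repeatedly halves the search space by comparing with the middle element.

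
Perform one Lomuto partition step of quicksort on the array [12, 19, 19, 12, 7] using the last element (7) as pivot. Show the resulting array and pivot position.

Lomuto partition with pivot = 7:

Initial array: [12, 19, 19, 12, 7]

arr[0]=12 > 7: no swap
arr[1]=19 > 7: no swap
arr[2]=19 > 7: no swap
arr[3]=12 > 7: no swap

Place pivot at position 0: [7, 19, 19, 12, 12]
Pivot position: 0

After partitioning with pivot 7, the array becomes [7, 19, 19, 12, 12]. The pivot is placed at index 0. All elements to the left of the pivot are <= 7, and all elements to the right are > 7.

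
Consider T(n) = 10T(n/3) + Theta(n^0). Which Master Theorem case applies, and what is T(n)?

Master Theorem for T(n) = 10T(n/3) + O(n^0):

a = 10, b = 3, c = 0
log_b(a) = log_3(10) = 2.0959

Case 1: c = 0 < log_3(10) = 2.0959
T(n) = O(n^(log_3 10))

For T(n) = 10T(n/3) + O(n^0): log_3(10) = 2.0959. This is Case 1 of the Master Theorem (c < log_b(a), work dominated by leaves), giving O(n^(log_3 10)).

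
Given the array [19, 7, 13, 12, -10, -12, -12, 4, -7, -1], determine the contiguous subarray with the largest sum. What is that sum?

Using Kadane's algorithm on [19, 7, 13, 12, -10, -12, -12, 4, -7, -1]:

Scanning through the array:
Position 1 (value 7): max_ending_here = 26, max_so_far = 26
Position 2 (value 13): max_ending_here = 39, max_so_far = 39
Position 3 (value 12): max_ending_here = 51, max_so_far = 51
Position 4 (value -10): max_ending_here = 41, max_so_far = 51
Position 5 (value -12): max_ending_here = 29, max_so_far = 51
Position 6 (value -12): max_ending_here = 17, max_so_far = 51
Position 7 (value 4): max_ending_here = 21, max_so_far = 51
Position 8 (value -7): max_ending_here = 14, max_so_far = 51
Position 9 (value -1): max_ending_here = 13, max_so_far = 51

Maximum subarray: [19, 7, 13, 12]
Maximum sum: 51

The maximum subarray is [19, 7, 13, 12] with sum 51. This subarray runs from index 0 to index 3.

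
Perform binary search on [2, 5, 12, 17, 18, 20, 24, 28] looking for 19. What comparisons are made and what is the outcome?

Binary search for 19 in [2, 5, 12, 17, 18, 20, 24, 28]:

lo=0, hi=7, mid=3, arr[mid]=17 -> 17 < 19, search right half
lo=4, hi=7, mid=5, arr[mid]=20 -> 20 > 19, search left half
lo=4, hi=4, mid=4, arr[mid]=18 -> 18 < 19, search right half
lo=5 > hi=4, target 19 not found

Binary search determines that 19 is not in the array after 3 comparisons. The search space was exhausted without finding the target.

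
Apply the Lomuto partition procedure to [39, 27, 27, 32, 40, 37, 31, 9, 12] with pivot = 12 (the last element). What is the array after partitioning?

Lomuto partition with pivot = 12:

Initial array: [39, 27, 27, 32, 40, 37, 31, 9, 12]

arr[0]=39 > 12: no swap
arr[1]=27 > 12: no swap
arr[2]=27 > 12: no swap
arr[3]=32 > 12: no swap
arr[4]=40 > 12: no swap
arr[5]=37 > 12: no swap
arr[6]=31 > 12: no swap
arr[7]=9 <= 12: swap with position 0, array becomes [9, 27, 27, 32, 40, 37, 31, 39, 12]

Place pivot at position 1: [9, 12, 27, 32, 40, 37, 31, 39, 27]
Pivot position: 1

After partitioning with pivot 12, the array becomes [9, 12, 27, 32, 40, 37, 31, 39, 27]. The pivot is placed at index 1. All elements to the left of the pivot are <= 12, and all elements to the right are > 12.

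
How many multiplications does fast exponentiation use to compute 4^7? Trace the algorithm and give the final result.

Computing 4^7 by squaring (build up from 4^1; each line after the first costs one multiplication):

4^1 = 4
4^2 = (4^1)^2 = 4^2 = 16
4^3 = 4 * 4^2 = 4 * 16 = 64
4^6 = (4^3)^2 = 64^2 = 4096
4^7 = 4 * 4^6 = 4 * 4096 = 16384

Result: 16384
Multiplications needed: 4 (4 lines after 4^1)

4^7 = 16384. Using exponentiation by squaring, this requires 4 multiplications. The key idea: if the exponent is even, square the half-power; if odd, multiply by the base once.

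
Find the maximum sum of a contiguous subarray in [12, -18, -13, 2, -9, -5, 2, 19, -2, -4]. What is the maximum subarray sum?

Using Kadane's algorithm on [12, -18, -13, 2, -9, -5, 2, 19, -2, -4]:

Scanning through the array:
Position 1 (value -18): max_ending_here = -6, max_so_far = 12
Position 2 (value -13): max_ending_here = -13, max_so_far = 12
Position 3 (value 2): max_ending_here = 2, max_so_far = 12
Position 4 (value -9): max_ending_here = -7, max_so_far = 12
Position 5 (value -5): max_ending_here = -5, max_so_far = 12
Position 6 (value 2): max_ending_here = 2, max_so_far = 12
Position 7 (value 19): max_ending_here = 21, max_so_far = 21
Position 8 (value -2): max_ending_here = 19, max_so_far = 21
Position 9 (value -4): max_ending_here = 15, max_so_far = 21

Maximum subarray: [2, 19]
Maximum sum: 21

The maximum subarray is [2, 19] with sum 21. This subarray runs from index 6 to index 7.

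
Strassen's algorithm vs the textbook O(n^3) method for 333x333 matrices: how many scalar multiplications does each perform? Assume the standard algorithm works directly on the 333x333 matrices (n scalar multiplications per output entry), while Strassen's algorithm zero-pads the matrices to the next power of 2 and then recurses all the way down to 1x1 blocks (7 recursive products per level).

Matrix multiplication for 333x333 matrices:

Strassen's algorithm requires power-of-2 dimensions. Pad 333x333 to 512x512 (next power of 2).

Standard algorithm: 333^3 = 36926037 multiplications
Strassen's algorithm: 7^(log2(512)) = 7^9 = 40353607 multiplications
Difference: 36926037 - 40353607 = -3427570 (Strassen uses MORE here due to padding overhead — for small or just-over-power-of-2 n, padding can outweigh the per-level savings)

Standard: 36926037 multiplications (333^3). Strassen: 40353607 multiplications (7^9, after padding to 512x512). Strassen reduces 8 recursive multiplications to 7 at each level.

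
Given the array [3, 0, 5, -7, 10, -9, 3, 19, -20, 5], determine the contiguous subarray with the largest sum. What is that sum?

Using Kadane's algorithm on [3, 0, 5, -7, 10, -9, 3, 19, -20, 5]:

Scanning through the array:
Position 1 (value 0): max_ending_here = 3, max_so_far = 3
Position 2 (value 5): max_ending_here = 8, max_so_far = 8
Position 3 (value -7): max_ending_here = 1, max_so_far = 8
Position 4 (value 10): max_ending_here = 11, max_so_far = 11
Position 5 (value -9): max_ending_here = 2, max_so_far = 11
Position 6 (value 3): max_ending_here = 5, max_so_far = 11
Position 7 (value 19): max_ending_here = 24, max_so_far = 24
Position 8 (value -20): max_ending_here = 4, max_so_far = 24
Position 9 (value 5): max_ending_here = 9, max_so_far = 24

Maximum subarray: [3, 0, 5, -7, 10, -9, 3, 19]
Maximum sum: 24

The maximum subarray is [3, 0, 5, -7, 10, -9, 3, 19] with sum 24. This subarray runs from index 0 to index 7.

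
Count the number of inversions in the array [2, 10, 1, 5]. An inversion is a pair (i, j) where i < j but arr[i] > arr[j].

Finding inversions in [2, 10, 1, 5]:

(0, 2): arr[0]=2 > arr[2]=1
(1, 2): arr[1]=10 > arr[2]=1
(1, 3): arr[1]=10 > arr[3]=5

Total inversions: 3

The array has 3 inversion(s): (0,2), (1,2), (1,3). Each pair (i,j) satisfies i < j and arr[i] > arr[j].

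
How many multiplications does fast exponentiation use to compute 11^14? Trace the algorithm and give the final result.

Computing 11^14 by squaring (build up from 11^1; each line after the first costs one multiplication):

11^1 = 11
11^2 = (11^1)^2 = 11^2 = 121
11^3 = 11 * 11^2 = 11 * 121 = 1331
11^6 = (11^3)^2 = 1331^2 = 1771561
11^7 = 11 * 11^6 = 11 * 1771561 = 19487171
11^14 = (11^7)^2 = 19487171^2 = 379749833583241

Result: 379749833583241
Multiplications needed: 5 (5 lines after 11^1)

11^14 = 379749833583241. Using exponentiation by squaring, this requires 5 multiplications. The key idea: if the exponent is even, square the half-power; if odd, multiply by the base once.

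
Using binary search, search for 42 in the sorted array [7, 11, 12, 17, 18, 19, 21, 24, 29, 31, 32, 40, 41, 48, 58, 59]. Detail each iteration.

Binary search for 42 in [7, 11, 12, 17, 18, 19, 21, 24, 29, 31, 32, 40, 41, 48, 58, 59]:

lo=0, hi=15, mid=7, arr[mid]=24 -> 24 < 42, search right half
lo=8, hi=15, mid=11, arr[mid]=40 -> 40 < 42, search right half
lo=12, hi=15, mid=13, arr[mid]=48 -> 48 > 42, search left half
lo=12, hi=12, mid=12, arr[mid]=41 -> 41 < 42, search right half
lo=13 > hi=12, target 42 not found

Binary search determines that 42 is not in the array after 4 comparisons. The search space was exhausted without finding the target.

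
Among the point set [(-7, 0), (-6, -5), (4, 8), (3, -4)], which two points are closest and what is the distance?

Computing all pairwise distances among 4 points:

d((-7, 0), (-6, -5)) = 5.099 <-- minimum
d((-7, 0), (4, 8)) = 13.6015
d((-7, 0), (3, -4)) = 10.7703
d((-6, -5), (4, 8)) = 16.4012
d((-6, -5), (3, -4)) = 9.0554
d((4, 8), (3, -4)) = 12.0416

Closest pair: (-7, 0) and (-6, -5) with distance 5.099

The closest pair is (-7, 0) and (-6, -5) with Euclidean distance 5.099. For 4 points, brute-force pairwise comparison is shown above. For large n, the divide-and-conquer algorithm (sort by x, recurse on halves, check the dividing strip) achieves O(n log n).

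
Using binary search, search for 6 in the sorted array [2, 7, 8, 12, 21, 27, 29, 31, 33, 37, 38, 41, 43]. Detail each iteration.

Binary search for 6 in [2, 7, 8, 12, 21, 27, 29, 31, 33, 37, 38, 41, 43]:

lo=0, hi=12, mid=6, arr[mid]=29 -> 29 > 6, search left half
lo=0, hi=5, mid=2, arr[mid]=8 -> 8 > 6, search left half
lo=0, hi=1, mid=0, arr[mid]=2 -> 2 < 6, search right half
lo=1, hi=1, mid=1, arr[mid]=7 -> 7 > 6, search left half
lo=1 > hi=0, target 6 not found

Binary search determines that 6 is not in the array after 4 comparisons. The search space was exhausted without finding the target.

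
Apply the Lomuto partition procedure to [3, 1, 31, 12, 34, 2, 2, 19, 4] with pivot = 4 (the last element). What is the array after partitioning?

Lomuto partition with pivot = 4:

Initial array: [3, 1, 31, 12, 34, 2, 2, 19, 4]

arr[0]=3 <= 4: swap with position 0, array becomes [3, 1, 31, 12, 34, 2, 2, 19, 4]
arr[1]=1 <= 4: swap with position 1, array becomes [3, 1, 31, 12, 34, 2, 2, 19, 4]
arr[2]=31 > 4: no swap
arr[3]=12 > 4: no swap
arr[4]=34 > 4: no swap
arr[5]=2 <= 4: swap with position 2, array becomes [3, 1, 2, 12, 34, 31, 2, 19, 4]
arr[6]=2 <= 4: swap with position 3, array becomes [3, 1, 2, 2, 34, 31, 12, 19, 4]
arr[7]=19 > 4: no swap

Place pivot at position 4: [3, 1, 2, 2, 4, 31, 12, 19, 34]
Pivot position: 4

After partitioning with pivot 4, the array becomes [3, 1, 2, 2, 4, 31, 12, 19, 34]. The pivot is placed at index 4. All elements to the left of the pivot are <= 4, and all elements to the right are > 4.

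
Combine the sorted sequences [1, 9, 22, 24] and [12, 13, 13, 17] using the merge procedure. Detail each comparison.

Merging process:

Compare 1 vs 12: take 1 from left. Merged: [1]
Compare 9 vs 12: take 9 from left. Merged: [1, 9]
Compare 22 vs 12: take 12 from right. Merged: [1, 9, 12]
Compare 22 vs 13: take 13 from right. Merged: [1, 9, 12, 13]
Compare 22 vs 13: take 13 from right. Merged: [1, 9, 12, 13, 13]
Compare 22 vs 17: take 17 from right. Merged: [1, 9, 12, 13, 13, 17]
Append remaining from left: [22, 24]. Merged: [1, 9, 12, 13, 13, 17, 22, 24]

Final merged array: [1, 9, 12, 13, 13, 17, 22, 24]
Total comparisons: 6

The merged array is [1, 9, 12, 13, 13, 17, 22, 24], requiring 6 comparisons. The merge step runs in O(n) time where n is the total number of elements.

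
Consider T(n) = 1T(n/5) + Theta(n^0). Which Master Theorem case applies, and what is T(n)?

Master Theorem for T(n) = 1T(n/5) + O(n^0):

a = 1, b = 5, c = 0
log_b(a) = log_5(1) = 0.0000

Case 2: c = 0 = log_5(1) = 0.0000
T(n) = O(n^0 log n) = O(log n)

For T(n) = 1T(n/5) + O(n^0): log_5(1) = 0.0000. This is Case 2 of the Master Theorem (c = log_b(a), equal work at all levels), giving O(log n).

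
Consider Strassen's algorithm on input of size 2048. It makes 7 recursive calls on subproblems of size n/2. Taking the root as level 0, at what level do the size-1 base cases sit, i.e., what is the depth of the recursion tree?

For divide and conquer with division factor 2:

Problem sizes at each level:
Level 0: 2048
Level 1: 1024
Level 2: 512
Level 3: 256
Level 4: 128
Level 5: 64
Level 6: 32
Level 7: 16
Level 8: 8
Level 9: 4
Level 10: 2
Level 11: 1

The root is level 0 and the size-1 base case is level 11 (the tree spans levels 0 through 11, i.e. 12 levels counting the root), so the depth is the number of divisions: log_2(2048) = 11

The recursion tree depth is log_2(2048) = 11. At each level, the problem size is divided by 2, so it takes 11 divisions to reduce to a base case of size 1. The algorithm makes 7 recursive calls at each level.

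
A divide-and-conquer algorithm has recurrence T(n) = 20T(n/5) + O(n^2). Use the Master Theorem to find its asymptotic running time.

Master Theorem for T(n) = 20T(n/5) + O(n^2):

a = 20, b = 5, c = 2
log_b(a) = log_5(20) = 1.8614

Case 3: c = 2 > log_5(20) = 1.8614
T(n) = O(n^2) = O(n^2)

For T(n) = 20T(n/5) + O(n^2): log_5(20) = 1.8614. This is Case 3 of the Master Theorem (c > log_b(a), work dominated by root), giving O(n^2).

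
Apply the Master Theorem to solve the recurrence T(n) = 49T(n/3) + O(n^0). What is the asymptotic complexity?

Master Theorem for T(n) = 49T(n/3) + O(n^0):

a = 49, b = 3, c = 0
log_b(a) = log_3(49) = 3.5425

Case 1: c = 0 < log_3(49) = 3.5425
T(n) = O(n^(log_3 49))

For T(n) = 49T(n/3) + O(n^0): log_3(49) = 3.5425. This is Case 1 of the Master Theorem (c < log_b(a), work dominated by leaves), giving O(n^(log_3 49)).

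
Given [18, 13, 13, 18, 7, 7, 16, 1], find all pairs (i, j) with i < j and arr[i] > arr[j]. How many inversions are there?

Finding inversions in [18, 13, 13, 18, 7, 7, 16, 1]:

(0, 1): arr[0]=18 > arr[1]=13
(0, 2): arr[0]=18 > arr[2]=13
(0, 4): arr[0]=18 > arr[4]=7
(0, 5): arr[0]=18 > arr[5]=7
(0, 6): arr[0]=18 > arr[6]=16
(0, 7): arr[0]=18 > arr[7]=1
(1, 4): arr[1]=13 > arr[4]=7
(1, 5): arr[1]=13 > arr[5]=7
(1, 7): arr[1]=13 > arr[7]=1
(2, 4): arr[2]=13 > arr[4]=7
(2, 5): arr[2]=13 > arr[5]=7
(2, 7): arr[2]=13 > arr[7]=1
(3, 4): arr[3]=18 > arr[4]=7
(3, 5): arr[3]=18 > arr[5]=7
(3, 6): arr[3]=18 > arr[6]=16
(3, 7): arr[3]=18 > arr[7]=1
(4, 7): arr[4]=7 > arr[7]=1
(5, 7): arr[5]=7 > arr[7]=1
(6, 7): arr[6]=16 > arr[7]=1

Total inversions: 19

The array has 19 inversion(s): (0,1), (0,2), (0,4), (0,5), (0,6), (0,7), (1,4), (1,5), (1,7), (2,4), (2,5), (2,7), (3,4), (3,5), (3,6), (3,7), (4,7), (5,7), (6,7). Each pair (i,j) satisfies i < j and arr[i] > arr[j].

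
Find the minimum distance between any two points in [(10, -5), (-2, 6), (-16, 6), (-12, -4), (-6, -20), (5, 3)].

Computing all pairwise distances among 6 points:

d((10, -5), (-2, 6)) = 16.2788
d((10, -5), (-16, 6)) = 28.2312
d((10, -5), (-12, -4)) = 22.0227
d((10, -5), (-6, -20)) = 21.9317
d((10, -5), (5, 3)) = 9.434
d((-2, 6), (-16, 6)) = 14.0
d((-2, 6), (-12, -4)) = 14.1421
d((-2, 6), (-6, -20)) = 26.3059
d((-2, 6), (5, 3)) = 7.6158 <-- minimum
d((-16, 6), (-12, -4)) = 10.7703
d((-16, 6), (-6, -20)) = 27.8568
d((-16, 6), (5, 3)) = 21.2132
d((-12, -4), (-6, -20)) = 17.088
d((-12, -4), (5, 3)) = 18.3848
d((-6, -20), (5, 3)) = 25.4951

Closest pair: (-2, 6) and (5, 3) with distance 7.6158

The closest pair is (-2, 6) and (5, 3) with Euclidean distance 7.6158. For 6 points, brute-force pairwise comparison is shown above. For large n, the divide-and-conquer algorithm (sort by x, recurse on halves, check the dividing strip) achieves O(n log n).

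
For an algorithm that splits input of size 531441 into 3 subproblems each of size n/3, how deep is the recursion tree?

For divide and conquer with division factor 3:

Problem sizes at each level:
Level 0: 531441
Level 1: 177147
Level 2: 59049
Level 3: 19683
Level 4: 6561
Level 5: 2187
Level 6: 729
Level 7: 243
Level 8: 81
Level 9: 27
Level 10: 9
Level 11: 3
Level 12: 1

The root is level 0 and the size-1 base case is level 12 (the tree spans levels 0 through 12, i.e. 13 levels counting the root), so the depth is the number of divisions: log_3(531441) = 12

The recursion tree depth is log_3(531441) = 12. At each level, the problem size is divided by 3, so it takes 12 divisions to reduce to a base case of size 1. The algorithm makes 3 recursive calls at each level.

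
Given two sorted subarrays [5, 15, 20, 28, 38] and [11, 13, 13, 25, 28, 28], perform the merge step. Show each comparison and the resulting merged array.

Merging process:

Compare 5 vs 11: take 5 from left. Merged: [5]
Compare 15 vs 11: take 11 from right. Merged: [5, 11]
Compare 15 vs 13: take 13 from right. Merged: [5, 11, 13]
Compare 15 vs 13: take 13 from right. Merged: [5, 11, 13, 13]
Compare 15 vs 25: take 15 from left. Merged: [5, 11, 13, 13, 15]
Compare 20 vs 25: take 20 from left. Merged: [5, 11, 13, 13, 15, 20]
Compare 28 vs 25: take 25 from right. Merged: [5, 11, 13, 13, 15, 20, 25]
Compare 28 vs 28: take 28 from left. Merged: [5, 11, 13, 13, 15, 20, 25, 28]
Compare 38 vs 28: take 28 from right. Merged: [5, 11, 13, 13, 15, 20, 25, 28, 28]
Compare 38 vs 28: take 28 from right. Merged: [5, 11, 13, 13, 15, 20, 25, 28, 28, 28]
Append remaining from left: [38]. Merged: [5, 11, 13, 13, 15, 20, 25, 28, 28, 28, 38]

Final merged array: [5, 11, 13, 13, 15, 20, 25, 28, 28, 28, 38]
Total comparisons: 10

The merged array is [5, 11, 13, 13, 15, 20, 25, 28, 28, 28, 38], requiring 10 comparisons. The merge step runs in O(n) time where n is the total number of elements.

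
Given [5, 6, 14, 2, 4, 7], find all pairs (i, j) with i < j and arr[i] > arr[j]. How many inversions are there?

Finding inversions in [5, 6, 14, 2, 4, 7]:

(0, 3): arr[0]=5 > arr[3]=2
(0, 4): arr[0]=5 > arr[4]=4
(1, 3): arr[1]=6 > arr[3]=2
(1, 4): arr[1]=6 > arr[4]=4
(2, 3): arr[2]=14 > arr[3]=2
(2, 4): arr[2]=14 > arr[4]=4
(2, 5): arr[2]=14 > arr[5]=7

Total inversions: 7

The array has 7 inversion(s): (0,3), (0,4), (1,3), (1,4), (2,3), (2,4), (2,5). Each pair (i,j) satisfies i < j and arr[i] > arr[j].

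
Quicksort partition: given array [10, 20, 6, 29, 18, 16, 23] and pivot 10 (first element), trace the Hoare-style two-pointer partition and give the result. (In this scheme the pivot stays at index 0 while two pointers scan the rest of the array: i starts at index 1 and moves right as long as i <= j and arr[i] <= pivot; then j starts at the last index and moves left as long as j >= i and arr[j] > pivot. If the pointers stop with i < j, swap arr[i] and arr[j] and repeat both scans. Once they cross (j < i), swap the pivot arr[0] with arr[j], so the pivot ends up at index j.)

Hoare-style two-pointer partition with pivot = 10:

Initial array: [10, 20, 6, 29, 18, 16, 23]

Pointers start at i = 1, j = 6.
i stops at index 1 (arr[1]=20 > 10), j stops at index 2 (arr[2]=6 <= 10): swap arr[1] and arr[2], array becomes [10, 6, 20, 29, 18, 16, 23]
i ends at 2, j ends at 1: the pointers have crossed (j < i), so scanning stops.

Swap pivot arr[0] with arr[1] to place pivot at position 1: [6, 10, 20, 29, 18, 16, 23]
Pivot position: 1

After partitioning with pivot 10, the array becomes [6, 10, 20, 29, 18, 16, 23]. The pivot is placed at index 1. All elements to the left of the pivot are <= 10, and all elements to the right are > 10.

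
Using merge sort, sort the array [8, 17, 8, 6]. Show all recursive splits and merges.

Merge sort trace:

Split: [8, 17, 8, 6] -> [8, 17] and [8, 6]
  Split: [8, 17] -> [8] and [17]
  Merge: [8] + [17] -> [8, 17]
  Split: [8, 6] -> [8] and [6]
  Merge: [8] + [6] -> [6, 8]
Merge: [8, 17] + [6, 8] -> [6, 8, 8, 17]

Final sorted array: [6, 8, 8, 17]

The merge sort proceeds by recursively splitting the array and merging sorted halves.
After all merges, the sorted array is [6, 8, 8, 17].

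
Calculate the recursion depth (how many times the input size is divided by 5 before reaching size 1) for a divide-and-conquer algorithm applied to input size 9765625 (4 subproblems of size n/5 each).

For divide and conquer with division factor 5:

Problem sizes at each level:
Level 0: 9765625
Level 1: 1953125
Level 2: 390625
Level 3: 78125
Level 4: 15625
Level 5: 3125
Level 6: 625
Level 7: 125
Level 8: 25
Level 9: 5
Level 10: 1

The root is level 0 and the size-1 base case is level 10 (the tree spans levels 0 through 10, i.e. 11 levels counting the root), so the depth is the number of divisions: log_5(9765625) = 10

The recursion tree depth is log_5(9765625) = 10. At each level, the problem size is divided by 5, so it takes 10 divisions to reduce to a base case of size 1. The algorithm makes 4 recursive calls at each level.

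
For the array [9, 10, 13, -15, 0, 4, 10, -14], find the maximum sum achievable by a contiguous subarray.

Using Kadane's algorithm on [9, 10, 13, -15, 0, 4, 10, -14]:

Scanning through the array:
Position 1 (value 10): max_ending_here = 19, max_so_far = 19
Position 2 (value 13): max_ending_here = 32, max_so_far = 32
Position 3 (value -15): max_ending_here = 17, max_so_far = 32
Position 4 (value 0): max_ending_here = 17, max_so_far = 32
Position 5 (value 4): max_ending_here = 21, max_so_far = 32
Position 6 (value 10): max_ending_here = 31, max_so_far = 32
Position 7 (value -14): max_ending_here = 17, max_so_far = 32

Maximum subarray: [9, 10, 13]
Maximum sum: 32

The maximum subarray is [9, 10, 13] with sum 32. This subarray runs from index 0 to index 2.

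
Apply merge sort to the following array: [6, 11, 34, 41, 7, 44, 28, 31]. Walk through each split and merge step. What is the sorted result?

Merge sort trace:

Split: [6, 11, 34, 41, 7, 44, 28, 31] -> [6, 11, 34, 41] and [7, 44, 28, 31]
  Split: [6, 11, 34, 41] -> [6, 11] and [34, 41]
    Split: [6, 11] -> [6] and [11]
    Merge: [6] + [11] -> [6, 11]
    Split: [34, 41] -> [34] and [41]
    Merge: [34] + [41] -> [34, 41]
  Merge: [6, 11] + [34, 41] -> [6, 11, 34, 41]
  Split: [7, 44, 28, 31] -> [7, 44] and [28, 31]
    Split: [7, 44] -> [7] and [44]
    Merge: [7] + [44] -> [7, 44]
    Split: [28, 31] -> [28] and [31]
    Merge: [28] + [31] -> [28, 31]
  Merge: [7, 44] + [28, 31] -> [7, 28, 31, 44]
Merge: [6, 11, 34, 41] + [7, 28, 31, 44] -> [6, 7, 11, 28, 31, 34, 41, 44]

Final sorted array: [6, 7, 11, 28, 31, 34, 41, 44]

The merge sort proceeds by recursively splitting the array and merging sorted halves.
After all merges, the sorted array is [6, 7, 11, 28, 31, 34, 41, 44].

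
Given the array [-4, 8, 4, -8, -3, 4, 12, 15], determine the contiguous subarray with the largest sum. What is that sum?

Using Kadane's algorithm on [-4, 8, 4, -8, -3, 4, 12, 15]:

Scanning through the array:
Position 1 (value 8): max_ending_here = 8, max_so_far = 8
Position 2 (value 4): max_ending_here = 12, max_so_far = 12
Position 3 (value -8): max_ending_here = 4, max_so_far = 12
Position 4 (value -3): max_ending_here = 1, max_so_far = 12
Position 5 (value 4): max_ending_here = 5, max_so_far = 12
Position 6 (value 12): max_ending_here = 17, max_so_far = 17
Position 7 (value 15): max_ending_here = 32, max_so_far = 32

Maximum subarray: [8, 4, -8, -3, 4, 12, 15]
Maximum sum: 32

The maximum subarray is [8, 4, -8, -3, 4, 12, 15] with sum 32. This subarray runs from index 1 to index 7.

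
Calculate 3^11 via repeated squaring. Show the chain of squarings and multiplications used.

Computing 3^11 by squaring (build up from 3^1; each line after the first costs one multiplication):

3^1 = 3
3^2 = (3^1)^2 = 3^2 = 9
3^4 = (3^2)^2 = 9^2 = 81
3^5 = 3 * 3^4 = 3 * 81 = 243
3^10 = (3^5)^2 = 243^2 = 59049
3^11 = 3 * 3^10 = 3 * 59049 = 177147

Result: 177147
Multiplications needed: 5 (5 lines after 3^1)

3^11 = 177147. Using exponentiation by squaring, this requires 5 multiplications. The key idea: if the exponent is even, square the half-power; if odd, multiply by the base once.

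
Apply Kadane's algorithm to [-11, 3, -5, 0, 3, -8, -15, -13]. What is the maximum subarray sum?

Using Kadane's algorithm on [-11, 3, -5, 0, 3, -8, -15, -13]:

Scanning through the array:
Position 1 (value 3): max_ending_here = 3, max_so_far = 3
Position 2 (value -5): max_ending_here = -2, max_so_far = 3
Position 3 (value 0): max_ending_here = 0, max_so_far = 3
Position 4 (value 3): max_ending_here = 3, max_so_far = 3
Position 5 (value -8): max_ending_here = -5, max_so_far = 3
Position 6 (value -15): max_ending_here = -15, max_so_far = 3
Position 7 (value -13): max_ending_here = -13, max_so_far = 3

Maximum subarray: [3]
Maximum sum: 3

The maximum subarray is [3] with sum 3. This subarray runs from index 1 to index 1.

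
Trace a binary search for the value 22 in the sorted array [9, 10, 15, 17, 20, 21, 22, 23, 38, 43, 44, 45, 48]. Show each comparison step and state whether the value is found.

Binary search for 22 in [9, 10, 15, 17, 20, 21, 22, 23, 38, 43, 44, 45, 48]:

lo=0, hi=12, mid=6, arr[mid]=22 -> Found target at index 6!

Binary search finds 22 at index 6 after 1 comparisons. The search repeatedly halves the search space by comparing with the middle element.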